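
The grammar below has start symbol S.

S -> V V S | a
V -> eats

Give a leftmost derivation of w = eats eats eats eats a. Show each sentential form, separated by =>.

S => V V S => eats V S => eats eats S => eats eats V V S => eats eats eats V S => eats eats eats eats S => eats eats eats eats a

S => V V S   [S -> V V S]
V V S => eats V S   [V -> eats]
eats V S => eats eats S   [V -> eats]
eats eats S => eats eats V V S   [S -> V V S]
eats eats V V S => eats eats eats V S   [V -> eats]
eats eats eats V S => eats eats eats eats S   [V -> eats]
eats eats eats eats S => eats eats eats eats a   [S -> a]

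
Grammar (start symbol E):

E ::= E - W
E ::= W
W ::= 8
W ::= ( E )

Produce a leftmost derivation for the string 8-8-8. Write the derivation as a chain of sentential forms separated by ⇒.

E ⇒ E-W ⇒ E-W-W ⇒ W-W-W ⇒ 8-W-W ⇒ 8-8-W ⇒ 8-8-8

E ⇒ E-W   [E ::= E - W]
E-W ⇒ E-W-W   [E ::= E - W]
E-W-W ⇒ W-W-W   [E ::= W]
W-W-W ⇒ 8-W-W   [W ::= 8]
8-W-W ⇒ 8-8-W   [W ::= 8]
8-8-W ⇒ 8-8-8   [W ::= 8]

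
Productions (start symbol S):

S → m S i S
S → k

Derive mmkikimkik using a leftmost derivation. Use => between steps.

S => mSiS   [S → m S i S]
mSiS => mmSiSiS   [S → m S i S]
mmSiSiS => mmkiSiS   [S → k]
mmkiSiS => mmkikiS   [S → k]
mmkikiS => mmkikimSiS   [S → m S i S]
mmkikimSiS => mmkikimkiS   [S → k]
mmkikimkiS => mmkikimkik   [S → k]

S=>mSiS=>mmSiSiS=>mmkiSiS=>mmkikiS=>mmkikimSiS=>mmkikimkiS=>mmkikimkik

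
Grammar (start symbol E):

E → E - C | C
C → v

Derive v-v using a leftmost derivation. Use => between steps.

E => E-C   [E → E - C]
E-C => C-C   [E → C]
C-C => v-C   [C → v]
v-C => v-v   [C → v]

E=>E-C=>C-C=>v-C=>v-v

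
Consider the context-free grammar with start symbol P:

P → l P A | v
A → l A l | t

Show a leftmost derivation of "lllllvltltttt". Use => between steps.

P => lPA => llPAA => lllPAAA => llllPAAAA => lllllPAAAAA => lllllvAAAAA => lllllvlAlAAAA => lllllvltlAAAA => lllllvltltAAA => lllllvltlttAA => lllllvltltttA => lllllvltltttt

P => lPA   [P → l P A]
lPA => llPAA   [P → l P A]
llPAA => lllPAAA   [P → l P A]
lllPAAA => llllPAAAA   [P → l P A]
llllPAAAA => lllllPAAAAA   [P → l P A]
lllllPAAAAA => lllllvAAAAA   [P → v]
lllllvAAAAA => lllllvlAlAAAA   [A → l A l]
lllllvlAlAAAA => lllllvltlAAAA   [A → t]
lllllvltlAAAA => lllllvltltAAA   [A → t]
lllllvltltAAA => lllllvltlttAA   [A → t]
lllllvltlttAA => lllllvltltttA   [A → t]
lllllvltltttA => lllllvltltttt   [A → t]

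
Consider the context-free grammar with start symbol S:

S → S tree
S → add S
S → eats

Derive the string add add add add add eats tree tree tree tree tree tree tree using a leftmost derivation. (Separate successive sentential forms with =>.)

S => S tree => S tree tree => add S tree tree => add S tree tree tree => add S tree tree tree tree => add add S tree tree tree tree => add add S tree tree tree tree tree => add add add S tree tree tree tree tree => add add add add S tree tree tree tree tree => add add add add S tree tree tree tree tree tree => add add add add S tree tree tree tree tree tree tree => add add add add add S tree tree tree tree tree tree tree => add add add add add eats tree tree tree tree tree tree tree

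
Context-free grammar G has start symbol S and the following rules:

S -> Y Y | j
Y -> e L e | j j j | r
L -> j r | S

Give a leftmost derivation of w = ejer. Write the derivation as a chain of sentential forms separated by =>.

S => YY   [S -> Y Y]
YY => eLeY   [Y -> e L e]
eLeY => eSeY   [L -> S]
eSeY => ejeY   [S -> j]
ejeY => ejer   [Y -> r]

S => YY => eLeY => eSeY => ejeY => ejer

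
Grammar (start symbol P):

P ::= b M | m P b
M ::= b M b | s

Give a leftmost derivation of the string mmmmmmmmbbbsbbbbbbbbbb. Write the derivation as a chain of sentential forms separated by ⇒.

P ⇒ mPb   [P ::= m P b]
mPb ⇒ mmPbb   [P ::= m P b]
mmPbb ⇒ mmmPbbb   [P ::= m P b]
mmmPbbb ⇒ mmmmPbbbb   [P ::= m P b]
mmmmPbbbb ⇒ mmmmmPbbbbb   [P ::= m P b]
mmmmmPbbbbb ⇒ mmmmmmPbbbbbb   [P ::= m P b]
mmmmmmPbbbbbb ⇒ mmmmmmmPbbbbbbb   [P ::= m P b]
mmmmmmmPbbbbbbb ⇒ mmmmmmmmPbbbbbbbb   [P ::= m P b]
mmmmmmmmPbbbbbbbb ⇒ mmmmmmmmbMbbbbbbbb   [P ::= b M]
mmmmmmmmbMbbbbbbbb ⇒ mmmmmmmmbbMbbbbbbbbb   [M ::= b M b]
mmmmmmmmbbMbbbbbbbbb ⇒ mmmmmmmmbbbMbbbbbbbbbb   [M ::= b M b]
mmmmmmmmbbbMbbbbbbbbbb ⇒ mmmmmmmmbbbsbbbbbbbbbb   [M ::= s]

P ⇒ mPb ⇒ mmPbb ⇒ mmmPbbb ⇒ mmmmPbbbb ⇒ mmmmmPbbbbb ⇒ mmmmmmPbbbbbb ⇒ mmmmmmmPbbbbbbb ⇒ mmmmmmmmPbbbbbbbb ⇒ mmmmmmmmbMbbbbbbbb ⇒ mmmmmmmmbbMbbbbbbbbb ⇒ mmmmmmmmbbbMbbbbbbbbbb ⇒ mmmmmmmmbbbsbbbbbbbbbb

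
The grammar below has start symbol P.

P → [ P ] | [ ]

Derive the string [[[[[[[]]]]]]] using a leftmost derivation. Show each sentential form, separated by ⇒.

P ⇒ [P]   [P → [ P ]]
[P] ⇒ [[P]]   [P → [ P ]]
[[P]] ⇒ [[[P]]]   [P → [ P ]]
[[[P]]] ⇒ [[[[P]]]]   [P → [ P ]]
[[[[P]]]] ⇒ [[[[[P]]]]]   [P → [ P ]]
[[[[[P]]]]] ⇒ [[[[[[P]]]]]]   [P → [ P ]]
[[[[[[P]]]]]] ⇒ [[[[[[[]]]]]]]   [P → [ ]]

P ⇒ [P] ⇒ [[P]] ⇒ [[[P]]] ⇒ [[[[P]]]] ⇒ [[[[[P]]]]] ⇒ [[[[[[P]]]]]] ⇒ [[[[[[[]]]]]]]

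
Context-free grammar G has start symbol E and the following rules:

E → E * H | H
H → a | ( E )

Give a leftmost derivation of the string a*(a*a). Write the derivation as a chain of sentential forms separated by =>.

E => E*H => H*H => a*H => a*(E) => a*(E*H) => a*(H*H) => a*(a*H) => a*(a*a)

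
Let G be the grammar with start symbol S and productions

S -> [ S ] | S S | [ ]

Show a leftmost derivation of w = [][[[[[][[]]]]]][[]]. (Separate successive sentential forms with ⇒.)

S⇒SS⇒SSS⇒[]SS⇒[][S]S⇒[][[S]]S⇒[][[[S]]]S⇒[][[[[S]]]]S⇒[][[[[SS]]]]S⇒[][[[[[]S]]]]S⇒[][[[[[][S]]]]]S⇒[][[[[[][[]]]]]]S⇒[][[[[[][[]]]]]][S]⇒[][[[[[][[]]]]]][[]]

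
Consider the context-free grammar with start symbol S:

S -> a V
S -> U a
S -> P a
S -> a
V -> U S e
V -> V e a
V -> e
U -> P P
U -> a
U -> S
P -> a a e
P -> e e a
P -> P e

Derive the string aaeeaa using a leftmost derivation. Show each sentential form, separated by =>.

S => Ua => Sa => Paa => Peaa => aaeeaa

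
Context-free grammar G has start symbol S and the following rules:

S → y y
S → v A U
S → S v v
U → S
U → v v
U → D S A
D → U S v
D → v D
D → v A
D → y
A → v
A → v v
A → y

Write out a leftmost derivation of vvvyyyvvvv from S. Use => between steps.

S => Svv   [S → S v v]
Svv => vAUvv   [S → v A U]
vAUvv => vvUvv   [A → v]
vvUvv => vvDSAvv   [U → D S A]
vvDSAvv => vvvASAvv   [D → v A]
vvvASAvv => vvvySAvv   [A → y]
vvvySAvv => vvvyyyAvv   [S → y y]
vvvyyyAvv => vvvyyyvvvv   [A → v v]

S => Svv => vAUvv => vvUvv => vvDSAvv => vvvASAvv => vvvySAvv => vvvyyyAvv => vvvyyyvvvv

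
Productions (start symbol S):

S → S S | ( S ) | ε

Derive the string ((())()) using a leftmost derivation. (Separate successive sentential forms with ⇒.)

S ⇒ (S) ⇒ (SS) ⇒ ((S)S) ⇒ ((SS)S) ⇒ (((S)S)S) ⇒ ((()S)S) ⇒ ((())S) ⇒ ((())(S)) ⇒ ((())())

S ⇒ (S)   [S → ( S )]
(S) ⇒ (SS)   [S → S S]
(SS) ⇒ ((S)S)   [S → ( S )]
((S)S) ⇒ ((SS)S)   [S → S S]
((SS)S) ⇒ (((S)S)S)   [S → ( S )]
(((S)S)S) ⇒ ((()S)S)   [S → ε]
((()S)S) ⇒ ((())S)   [S → ε]
((())S) ⇒ ((())(S))   [S → ( S )]
((())(S)) ⇒ ((())())   [S → ε]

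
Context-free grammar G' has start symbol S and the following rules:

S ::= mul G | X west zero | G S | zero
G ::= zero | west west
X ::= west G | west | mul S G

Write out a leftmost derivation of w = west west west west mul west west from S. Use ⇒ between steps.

S ⇒ G S   [S ::= G S]
G S ⇒ west west S   [G ::= west west]
west west S ⇒ west west G S   [S ::= G S]
west west G S ⇒ west west west west S   [G ::= west west]
west west west west S ⇒ west west west west mul G   [S ::= mul G]
west west west west mul G ⇒ west west west west mul west west   [G ::= west west]

S ⇒ G S ⇒ west west S ⇒ west west G S ⇒ west west west west S ⇒ west west west west mul G ⇒ west west west west mul west west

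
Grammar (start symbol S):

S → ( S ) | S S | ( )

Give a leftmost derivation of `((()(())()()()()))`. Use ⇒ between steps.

S⇒(S)⇒((S))⇒((SS))⇒((()S))⇒((()SS))⇒((()SSS))⇒((()SSSS))⇒((()SSSSS))⇒((()(S)SSSS))⇒((()(())SSSS))⇒((()(())()SSS))⇒((()(())()()SS))⇒((()(())()()()S))⇒((()(())()()()()))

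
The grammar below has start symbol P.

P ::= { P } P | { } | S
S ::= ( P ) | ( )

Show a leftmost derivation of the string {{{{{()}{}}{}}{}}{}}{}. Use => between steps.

P=>{P}P=>{{P}P}P=>{{{P}P}P}P=>{{{{P}P}P}P}P=>{{{{{P}P}P}P}P}P=>{{{{{S}P}P}P}P}P=>{{{{{()}P}P}P}P}P=>{{{{{()}{}}P}P}P}P=>{{{{{()}{}}{}}P}P}P=>{{{{{()}{}}{}}{}}P}P=>{{{{{()}{}}{}}{}}{}}P=>{{{{{()}{}}{}}{}}{}}{}

P => {P}P   [P ::= { P } P]
{P}P => {{P}P}P   [P ::= { P } P]
{{P}P}P => {{{P}P}P}P   [P ::= { P } P]
{{{P}P}P}P => {{{{P}P}P}P}P   [P ::= { P } P]
{{{{P}P}P}P}P => {{{{{P}P}P}P}P}P   [P ::= { P } P]
{{{{{P}P}P}P}P}P => {{{{{S}P}P}P}P}P   [P ::= S]
{{{{{S}P}P}P}P}P => {{{{{()}P}P}P}P}P   [S ::= ( )]
{{{{{()}P}P}P}P}P => {{{{{()}{}}P}P}P}P   [P ::= { }]
{{{{{()}{}}P}P}P}P => {{{{{()}{}}{}}P}P}P   [P ::= { }]
{{{{{()}{}}{}}P}P}P => {{{{{()}{}}{}}{}}P}P   [P ::= { }]
{{{{{()}{}}{}}{}}P}P => {{{{{()}{}}{}}{}}{}}P   [P ::= { }]
{{{{{()}{}}{}}{}}{}}P => {{{{{()}{}}{}}{}}{}}{}   [P ::= { }]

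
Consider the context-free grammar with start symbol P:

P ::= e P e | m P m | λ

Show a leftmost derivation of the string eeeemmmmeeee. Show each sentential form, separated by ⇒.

P ⇒ ePe ⇒ eePee ⇒ eeePeee ⇒ eeeePeeee ⇒ eeeemPmeeee ⇒ eeeemmPmmeeee ⇒ eeeemmmmeeee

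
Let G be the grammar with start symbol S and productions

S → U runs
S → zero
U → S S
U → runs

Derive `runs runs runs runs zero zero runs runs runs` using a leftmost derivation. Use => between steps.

S => U runs   [S → U runs]
U runs => S S runs   [U → S S]
S S runs => U runs S runs   [S → U runs]
U runs S runs => runs runs S runs   [U → runs]
runs runs S runs => runs runs U runs runs   [S → U runs]
runs runs U runs runs => runs runs S S runs runs   [U → S S]
runs runs S S runs runs => runs runs U runs S runs runs   [S → U runs]
runs runs U runs S runs runs => runs runs runs runs S runs runs   [U → runs]
runs runs runs runs S runs runs => runs runs runs runs U runs runs runs   [S → U runs]
runs runs runs runs U runs runs runs => runs runs runs runs S S runs runs runs   [U → S S]
runs runs runs runs S S runs runs runs => runs runs runs runs zero S runs runs runs   [S → zero]
runs runs runs runs zero S runs runs runs => runs runs runs runs zero zero runs runs runs   [S → zero]

S => U runs => S S runs => U runs S runs => runs runs S runs => runs runs U runs runs => runs runs S S runs runs => runs runs U runs S runs runs => runs runs runs runs S runs runs => runs runs runs runs U runs runs runs => runs runs runs runs S S runs runs runs => runs runs runs runs zero S runs runs runs => runs runs runs runs zero zero runs runs runs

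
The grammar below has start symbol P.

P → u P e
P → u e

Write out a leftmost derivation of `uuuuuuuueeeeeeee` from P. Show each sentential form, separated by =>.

P => uPe => uuPee => uuuPeee => uuuuPeeee => uuuuuPeeeee => uuuuuuPeeeeee => uuuuuuuPeeeeeee => uuuuuuuueeeeeeee

P => uPe   [P → u P e]
uPe => uuPee   [P → u P e]
uuPee => uuuPeee   [P → u P e]
uuuPeee => uuuuPeeee   [P → u P e]
uuuuPeeee => uuuuuPeeeee   [P → u P e]
uuuuuPeeeee => uuuuuuPeeeeee   [P → u P e]
uuuuuuPeeeeee => uuuuuuuPeeeeeee   [P → u P e]
uuuuuuuPeeeeeee => uuuuuuuueeeeeeee   [P → u e]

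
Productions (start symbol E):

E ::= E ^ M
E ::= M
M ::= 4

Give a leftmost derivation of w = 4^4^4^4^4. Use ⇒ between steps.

E ⇒ E^M ⇒ E^M^M ⇒ E^M^M^M ⇒ E^M^M^M^M ⇒ M^M^M^M^M ⇒ 4^M^M^M^M ⇒ 4^4^M^M^M ⇒ 4^4^4^M^M ⇒ 4^4^4^4^M ⇒ 4^4^4^4^4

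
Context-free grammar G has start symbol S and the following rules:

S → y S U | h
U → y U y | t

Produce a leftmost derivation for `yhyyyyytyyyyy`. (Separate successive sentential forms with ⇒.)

S ⇒ ySU ⇒ yhU ⇒ yhyUy ⇒ yhyyUyy ⇒ yhyyyUyyy ⇒ yhyyyyUyyyy ⇒ yhyyyyyUyyyyy ⇒ yhyyyyytyyyyy

S ⇒ ySU   [S → y S U]
ySU ⇒ yhU   [S → h]
yhU ⇒ yhyUy   [U → y U y]
yhyUy ⇒ yhyyUyy   [U → y U y]
yhyyUyy ⇒ yhyyyUyyy   [U → y U y]
yhyyyUyyy ⇒ yhyyyyUyyyy   [U → y U y]
yhyyyyUyyyy ⇒ yhyyyyyUyyyyy   [U → y U y]
yhyyyyyUyyyyy ⇒ yhyyyyytyyyyy   [U → t]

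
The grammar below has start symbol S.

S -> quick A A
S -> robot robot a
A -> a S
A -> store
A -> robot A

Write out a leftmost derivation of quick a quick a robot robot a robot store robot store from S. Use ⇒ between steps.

S ⇒ quick A A   [S -> quick A A]
quick A A ⇒ quick a S A   [A -> a S]
quick a S A ⇒ quick a quick A A A   [S -> quick A A]
quick a quick A A A ⇒ quick a quick a S A A   [A -> a S]
quick a quick a S A A ⇒ quick a quick a robot robot a A A   [S -> robot robot a]
quick a quick a robot robot a A A ⇒ quick a quick a robot robot a robot A A   [A -> robot A]
quick a quick a robot robot a robot A A ⇒ quick a quick a robot robot a robot store A   [A -> store]
quick a quick a robot robot a robot store A ⇒ quick a quick a robot robot a robot store robot A   [A -> robot A]
quick a quick a robot robot a robot store robot A ⇒ quick a quick a robot robot a robot store robot store   [A -> store]

S ⇒ quick A A ⇒ quick a S A ⇒ quick a quick A A A ⇒ quick a quick a S A A ⇒ quick a quick a robot robot a A A ⇒ quick a quick a robot robot a robot A A ⇒ quick a quick a robot robot a robot store A ⇒ quick a quick a robot robot a robot store robot A ⇒ quick a quick a robot robot a robot store robot store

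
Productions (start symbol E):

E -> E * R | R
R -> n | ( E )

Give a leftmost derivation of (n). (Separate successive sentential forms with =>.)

E => R => (E) => (R) => (n)

E => R   [E -> R]
R => (E)   [R -> ( E )]
(E) => (R)   [E -> R]
(R) => (n)   [R -> n]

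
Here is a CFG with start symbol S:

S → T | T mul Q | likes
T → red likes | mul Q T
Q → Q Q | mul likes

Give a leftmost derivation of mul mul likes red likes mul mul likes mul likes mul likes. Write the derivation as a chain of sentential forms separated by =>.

S => T mul Q => mul Q T mul Q => mul mul likes T mul Q => mul mul likes red likes mul Q => mul mul likes red likes mul Q Q => mul mul likes red likes mul Q Q Q => mul mul likes red likes mul mul likes Q Q => mul mul likes red likes mul mul likes mul likes Q => mul mul likes red likes mul mul likes mul likes mul likes

S => T mul Q   [S → T mul Q]
T mul Q => mul Q T mul Q   [T → mul Q T]
mul Q T mul Q => mul mul likes T mul Q   [Q → mul likes]
mul mul likes T mul Q => mul mul likes red likes mul Q   [T → red likes]
mul mul likes red likes mul Q => mul mul likes red likes mul Q Q   [Q → Q Q]
mul mul likes red likes mul Q Q => mul mul likes red likes mul Q Q Q   [Q → Q Q]
mul mul likes red likes mul Q Q Q => mul mul likes red likes mul mul likes Q Q   [Q → mul likes]
mul mul likes red likes mul mul likes Q Q => mul mul likes red likes mul mul likes mul likes Q   [Q → mul likes]
mul mul likes red likes mul mul likes mul likes Q => mul mul likes red likes mul mul likes mul likes mul likes   [Q → mul likes]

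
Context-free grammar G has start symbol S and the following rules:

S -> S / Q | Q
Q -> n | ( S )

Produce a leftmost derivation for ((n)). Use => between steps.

S=>Q=>(S)=>(Q)=>((S))=>((Q))=>((n))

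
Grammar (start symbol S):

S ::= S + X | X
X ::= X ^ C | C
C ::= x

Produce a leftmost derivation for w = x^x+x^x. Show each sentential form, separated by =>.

S => S+X => X+X => X^C+X => C^C+X => x^C+X => x^x+X => x^x+X^C => x^x+C^C => x^x+x^C => x^x+x^x

S => S+X   [S ::= S + X]
S+X => X+X   [S ::= X]
X+X => X^C+X   [X ::= X ^ C]
X^C+X => C^C+X   [X ::= C]
C^C+X => x^C+X   [C ::= x]
x^C+X => x^x+X   [C ::= x]
x^x+X => x^x+X^C   [X ::= X ^ C]
x^x+X^C => x^x+C^C   [X ::= C]
x^x+C^C => x^x+x^C   [C ::= x]
x^x+x^C => x^x+x^x   [C ::= x]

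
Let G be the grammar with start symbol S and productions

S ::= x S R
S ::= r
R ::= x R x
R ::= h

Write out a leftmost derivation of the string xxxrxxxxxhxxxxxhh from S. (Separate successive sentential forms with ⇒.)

S⇒xSR⇒xxSRR⇒xxxSRRR⇒xxxrRRR⇒xxxrxRxRR⇒xxxrxxRxxRR⇒xxxrxxxRxxxRR⇒xxxrxxxxRxxxxRR⇒xxxrxxxxxRxxxxxRR⇒xxxrxxxxxhxxxxxRR⇒xxxrxxxxxhxxxxxhR⇒xxxrxxxxxhxxxxxhh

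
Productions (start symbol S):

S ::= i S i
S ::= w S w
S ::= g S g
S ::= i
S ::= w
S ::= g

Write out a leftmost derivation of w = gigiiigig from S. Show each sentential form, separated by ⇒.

S ⇒ gSg ⇒ giSig ⇒ gigSgig ⇒ gigiSigig ⇒ gigiiigig

S ⇒ gSg   [S ::= g S g]
gSg ⇒ giSig   [S ::= i S i]
giSig ⇒ gigSgig   [S ::= g S g]
gigSgig ⇒ gigiSigig   [S ::= i S i]
gigiSigig ⇒ gigiiigig   [S ::= i]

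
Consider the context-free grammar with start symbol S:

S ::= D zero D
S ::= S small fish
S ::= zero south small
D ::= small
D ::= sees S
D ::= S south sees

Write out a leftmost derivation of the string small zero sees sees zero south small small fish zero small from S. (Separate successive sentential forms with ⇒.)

S ⇒ D zero D ⇒ small zero D ⇒ small zero sees S ⇒ small zero sees D zero D ⇒ small zero sees sees S zero D ⇒ small zero sees sees S small fish zero D ⇒ small zero sees sees zero south small small fish zero D ⇒ small zero sees sees zero south small small fish zero small

S ⇒ D zero D   [S ::= D zero D]
D zero D ⇒ small zero D   [D ::= small]
small zero D ⇒ small zero sees S   [D ::= sees S]
small zero sees S ⇒ small zero sees D zero D   [S ::= D zero D]
small zero sees D zero D ⇒ small zero sees sees S zero D   [D ::= sees S]
small zero sees sees S zero D ⇒ small zero sees sees S small fish zero D   [S ::= S small fish]
small zero sees sees S small fish zero D ⇒ small zero sees sees zero south small small fish zero D   [S ::= zero south small]
small zero sees sees zero south small small fish zero D ⇒ small zero sees sees zero south small small fish zero small   [D ::= small]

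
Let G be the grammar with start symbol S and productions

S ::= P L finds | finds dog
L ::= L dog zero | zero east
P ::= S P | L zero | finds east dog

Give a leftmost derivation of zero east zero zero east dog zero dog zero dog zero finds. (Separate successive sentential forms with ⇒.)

S ⇒ P L finds ⇒ L zero L finds ⇒ zero east zero L finds ⇒ zero east zero L dog zero finds ⇒ zero east zero L dog zero dog zero finds ⇒ zero east zero L dog zero dog zero dog zero finds ⇒ zero east zero zero east dog zero dog zero dog zero finds

S ⇒ P L finds   [S ::= P L finds]
P L finds ⇒ L zero L finds   [P ::= L zero]
L zero L finds ⇒ zero east zero L finds   [L ::= zero east]
zero east zero L finds ⇒ zero east zero L dog zero finds   [L ::= L dog zero]
zero east zero L dog zero finds ⇒ zero east zero L dog zero dog zero finds   [L ::= L dog zero]
zero east zero L dog zero dog zero finds ⇒ zero east zero L dog zero dog zero dog zero finds   [L ::= L dog zero]
zero east zero L dog zero dog zero dog zero finds ⇒ zero east zero zero east dog zero dog zero dog zero finds   [L ::= zero east]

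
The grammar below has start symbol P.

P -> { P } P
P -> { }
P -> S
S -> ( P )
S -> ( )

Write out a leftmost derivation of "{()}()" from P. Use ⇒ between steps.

P ⇒ {P}P   [P -> { P } P]
{P}P ⇒ {S}P   [P -> S]
{S}P ⇒ {()}P   [S -> ( )]
{()}P ⇒ {()}S   [P -> S]
{()}S ⇒ {()}()   [S -> ( )]

P ⇒ {P}P ⇒ {S}P ⇒ {()}P ⇒ {()}S ⇒ {()}()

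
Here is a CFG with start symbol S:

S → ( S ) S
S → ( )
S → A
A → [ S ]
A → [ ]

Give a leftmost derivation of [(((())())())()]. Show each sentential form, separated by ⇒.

S ⇒ A ⇒ [S] ⇒ [(S)S] ⇒ [((S)S)S] ⇒ [(((S)S)S)S] ⇒ [(((())S)S)S] ⇒ [(((())())S)S] ⇒ [(((())())())S] ⇒ [(((())())())()]

S ⇒ A   [S → A]
A ⇒ [S]   [A → [ S ]]
[S] ⇒ [(S)S]   [S → ( S ) S]
[(S)S] ⇒ [((S)S)S]   [S → ( S ) S]
[((S)S)S] ⇒ [(((S)S)S)S]   [S → ( S ) S]
[(((S)S)S)S] ⇒ [(((())S)S)S]   [S → ( )]
[(((())S)S)S] ⇒ [(((())())S)S]   [S → ( )]
[(((())())S)S] ⇒ [(((())())())S]   [S → ( )]
[(((())())())S] ⇒ [(((())())())()]   [S → ( )]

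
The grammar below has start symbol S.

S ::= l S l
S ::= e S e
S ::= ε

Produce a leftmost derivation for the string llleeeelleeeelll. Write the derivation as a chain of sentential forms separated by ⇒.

S ⇒ lSl ⇒ llSll ⇒ lllSlll ⇒ llleSelll ⇒ llleeSeelll ⇒ llleeeSeeelll ⇒ llleeeeSeeeelll ⇒ llleeeelSleeeelll ⇒ llleeeelleeeelll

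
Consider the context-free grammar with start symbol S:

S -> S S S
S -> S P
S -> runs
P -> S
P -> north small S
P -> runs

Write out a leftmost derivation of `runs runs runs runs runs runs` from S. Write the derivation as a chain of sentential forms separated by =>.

S => S P => S S S P => S P S S P => S P P S S P => runs P P S S P => runs runs P S S P => runs runs runs S S P => runs runs runs runs S P => runs runs runs runs runs P => runs runs runs runs runs runs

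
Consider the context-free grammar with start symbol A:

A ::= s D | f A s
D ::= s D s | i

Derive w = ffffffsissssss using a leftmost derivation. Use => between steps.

A => fAs => ffAss => fffAsss => ffffAssss => fffffAsssss => ffffffAssssss => ffffffsDssssss => ffffffsissssss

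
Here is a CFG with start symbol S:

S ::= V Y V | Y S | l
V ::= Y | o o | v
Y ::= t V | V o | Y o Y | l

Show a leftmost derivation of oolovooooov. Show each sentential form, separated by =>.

S => VYV => ooYV => ooYoYV => ooYoYoYV => ooloYoYV => ooloVooYV => oolovooYV => oolovooVoV => oolovoooooV => oolovooooov

S => VYV   [S ::= V Y V]
VYV => ooYV   [V ::= o o]
ooYV => ooYoYV   [Y ::= Y o Y]
ooYoYV => ooYoYoYV   [Y ::= Y o Y]
ooYoYoYV => ooloYoYV   [Y ::= l]
ooloYoYV => ooloVooYV   [Y ::= V o]
ooloVooYV => oolovooYV   [V ::= v]
oolovooYV => oolovooVoV   [Y ::= V o]
oolovooVoV => oolovoooooV   [V ::= o o]
oolovoooooV => oolovooooov   [V ::= v]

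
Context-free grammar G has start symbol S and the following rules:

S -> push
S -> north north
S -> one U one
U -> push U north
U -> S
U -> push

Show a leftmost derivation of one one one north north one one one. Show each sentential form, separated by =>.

S => one U one => one S one => one one U one one => one one S one one => one one one U one one one => one one one S one one one => one one one north north one one one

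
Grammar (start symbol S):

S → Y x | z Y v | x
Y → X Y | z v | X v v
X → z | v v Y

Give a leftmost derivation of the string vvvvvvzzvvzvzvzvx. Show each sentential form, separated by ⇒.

S ⇒ Yx   [S → Y x]
Yx ⇒ XYx   [Y → X Y]
XYx ⇒ vvYYx   [X → v v Y]
vvYYx ⇒ vvXYYx   [Y → X Y]
vvXYYx ⇒ vvvvYYYx   [X → v v Y]
vvvvYYYx ⇒ vvvvXYYYx   [Y → X Y]
vvvvXYYYx ⇒ vvvvvvYYYYx   [X → v v Y]
vvvvvvYYYYx ⇒ vvvvvvXYYYYx   [Y → X Y]
vvvvvvXYYYYx ⇒ vvvvvvzYYYYx   [X → z]
vvvvvvzYYYYx ⇒ vvvvvvzXvvYYYx   [Y → X v v]
vvvvvvzXvvYYYx ⇒ vvvvvvzzvvYYYx   [X → z]
vvvvvvzzvvYYYx ⇒ vvvvvvzzvvzvYYx   [Y → z v]
vvvvvvzzvvzvYYx ⇒ vvvvvvzzvvzvzvYx   [Y → z v]
vvvvvvzzvvzvzvYx ⇒ vvvvvvzzvvzvzvzvx   [Y → z v]

S ⇒ Yx ⇒ XYx ⇒ vvYYx ⇒ vvXYYx ⇒ vvvvYYYx ⇒ vvvvXYYYx ⇒ vvvvvvYYYYx ⇒ vvvvvvXYYYYx ⇒ vvvvvvzYYYYx ⇒ vvvvvvzXvvYYYx ⇒ vvvvvvzzvvYYYx ⇒ vvvvvvzzvvzvYYx ⇒ vvvvvvzzvvzvzvYx ⇒ vvvvvvzzvvzvzvzvx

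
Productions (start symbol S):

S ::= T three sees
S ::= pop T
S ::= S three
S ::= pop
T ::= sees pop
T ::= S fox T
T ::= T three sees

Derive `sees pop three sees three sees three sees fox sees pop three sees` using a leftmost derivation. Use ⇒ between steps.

S ⇒ T three sees ⇒ S fox T three sees ⇒ T three sees fox T three sees ⇒ T three sees three sees fox T three sees ⇒ T three sees three sees three sees fox T three sees ⇒ sees pop three sees three sees three sees fox T three sees ⇒ sees pop three sees three sees three sees fox sees pop three sees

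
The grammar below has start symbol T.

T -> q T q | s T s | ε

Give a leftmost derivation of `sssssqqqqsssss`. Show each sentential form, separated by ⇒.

T ⇒ sTs ⇒ ssTss ⇒ sssTsss ⇒ ssssTssss ⇒ sssssTsssss ⇒ sssssqTqsssss ⇒ sssssqqTqqsssss ⇒ sssssqqqqsssss

T ⇒ sTs   [T -> s T s]
sTs ⇒ ssTss   [T -> s T s]
ssTss ⇒ sssTsss   [T -> s T s]
sssTsss ⇒ ssssTssss   [T -> s T s]
ssssTssss ⇒ sssssTsssss   [T -> s T s]
sssssTsssss ⇒ sssssqTqsssss   [T -> q T q]
sssssqTqsssss ⇒ sssssqqTqqsssss   [T -> q T q]
sssssqqTqqsssss ⇒ sssssqqqqsssss   [T -> ε]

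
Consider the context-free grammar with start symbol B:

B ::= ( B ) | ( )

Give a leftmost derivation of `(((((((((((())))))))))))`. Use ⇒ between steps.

B ⇒ (B)   [B ::= ( B )]
(B) ⇒ ((B))   [B ::= ( B )]
((B)) ⇒ (((B)))   [B ::= ( B )]
(((B))) ⇒ ((((B))))   [B ::= ( B )]
((((B)))) ⇒ (((((B)))))   [B ::= ( B )]
(((((B))))) ⇒ ((((((B))))))   [B ::= ( B )]
((((((B)))))) ⇒ (((((((B)))))))   [B ::= ( B )]
(((((((B))))))) ⇒ ((((((((B))))))))   [B ::= ( B )]
((((((((B)))))))) ⇒ (((((((((B)))))))))   [B ::= ( B )]
(((((((((B))))))))) ⇒ ((((((((((B))))))))))   [B ::= ( B )]
((((((((((B)))))))))) ⇒ (((((((((((B)))))))))))   [B ::= ( B )]
(((((((((((B))))))))))) ⇒ (((((((((((())))))))))))   [B ::= ( )]

B ⇒ (B) ⇒ ((B)) ⇒ (((B))) ⇒ ((((B)))) ⇒ (((((B))))) ⇒ ((((((B)))))) ⇒ (((((((B))))))) ⇒ ((((((((B)))))))) ⇒ (((((((((B))))))))) ⇒ ((((((((((B)))))))))) ⇒ (((((((((((B))))))))))) ⇒ (((((((((((())))))))))))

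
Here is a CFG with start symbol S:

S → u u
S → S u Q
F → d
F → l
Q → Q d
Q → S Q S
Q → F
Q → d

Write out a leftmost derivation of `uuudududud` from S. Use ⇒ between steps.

S ⇒ SuQ   [S → S u Q]
SuQ ⇒ SuQuQ   [S → S u Q]
SuQuQ ⇒ SuQuQuQ   [S → S u Q]
SuQuQuQ ⇒ SuQuQuQuQ   [S → S u Q]
SuQuQuQuQ ⇒ uuuQuQuQuQ   [S → u u]
uuuQuQuQuQ ⇒ uuuduQuQuQ   [Q → d]
uuuduQuQuQ ⇒ uuududuQuQ   [Q → d]
uuududuQuQ ⇒ uuudududuQ   [Q → d]
uuudududuQ ⇒ uuudududud   [Q → d]

S ⇒ SuQ ⇒ SuQuQ ⇒ SuQuQuQ ⇒ SuQuQuQuQ ⇒ uuuQuQuQuQ ⇒ uuuduQuQuQ ⇒ uuududuQuQ ⇒ uuudududuQ ⇒ uuudududud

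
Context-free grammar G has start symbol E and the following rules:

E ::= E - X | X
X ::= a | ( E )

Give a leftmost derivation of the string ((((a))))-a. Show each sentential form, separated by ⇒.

E ⇒ E-X ⇒ X-X ⇒ (E)-X ⇒ (X)-X ⇒ ((E))-X ⇒ ((X))-X ⇒ (((E)))-X ⇒ (((X)))-X ⇒ ((((E))))-X ⇒ ((((X))))-X ⇒ ((((a))))-X ⇒ ((((a))))-a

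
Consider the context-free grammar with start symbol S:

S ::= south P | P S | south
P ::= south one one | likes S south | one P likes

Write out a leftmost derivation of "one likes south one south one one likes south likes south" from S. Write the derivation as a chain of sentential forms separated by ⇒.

S ⇒ P S   [S ::= P S]
P S ⇒ one P likes S   [P ::= one P likes]
one P likes S ⇒ one likes S south likes S   [P ::= likes S south]
one likes S south likes S ⇒ one likes south P south likes S   [S ::= south P]
one likes south P south likes S ⇒ one likes south one P likes south likes S   [P ::= one P likes]
one likes south one P likes south likes S ⇒ one likes south one south one one likes south likes S   [P ::= south one one]
one likes south one south one one likes south likes S ⇒ one likes south one south one one likes south likes south   [S ::= south]

S ⇒ P S ⇒ one P likes S ⇒ one likes S south likes S ⇒ one likes south P south likes S ⇒ one likes south one P likes south likes S ⇒ one likes south one south one one likes south likes S ⇒ one likes south one south one one likes south likes south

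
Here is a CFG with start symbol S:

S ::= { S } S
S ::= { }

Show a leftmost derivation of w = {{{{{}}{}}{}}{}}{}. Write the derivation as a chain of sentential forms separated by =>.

S => {S}S => {{S}S}S => {{{S}S}S}S => {{{{S}S}S}S}S => {{{{{}}S}S}S}S => {{{{{}}{}}S}S}S => {{{{{}}{}}{}}S}S => {{{{{}}{}}{}}{}}S => {{{{{}}{}}{}}{}}{}

S => {S}S   [S ::= { S } S]
{S}S => {{S}S}S   [S ::= { S } S]
{{S}S}S => {{{S}S}S}S   [S ::= { S } S]
{{{S}S}S}S => {{{{S}S}S}S}S   [S ::= { S } S]
{{{{S}S}S}S}S => {{{{{}}S}S}S}S   [S ::= { }]
{{{{{}}S}S}S}S => {{{{{}}{}}S}S}S   [S ::= { }]
{{{{{}}{}}S}S}S => {{{{{}}{}}{}}S}S   [S ::= { }]
{{{{{}}{}}{}}S}S => {{{{{}}{}}{}}{}}S   [S ::= { }]
{{{{{}}{}}{}}{}}S => {{{{{}}{}}{}}{}}{}   [S ::= { }]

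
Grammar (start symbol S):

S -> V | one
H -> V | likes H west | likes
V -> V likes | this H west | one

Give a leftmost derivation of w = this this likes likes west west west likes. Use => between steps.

S => V => V likes => this H west likes => this V west likes => this this H west west likes => this this likes H west west west likes => this this likes likes west west west likes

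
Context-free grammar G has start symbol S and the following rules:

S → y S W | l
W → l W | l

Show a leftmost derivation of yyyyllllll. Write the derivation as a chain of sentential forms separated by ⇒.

S ⇒ ySW   [S → y S W]
ySW ⇒ yySWW   [S → y S W]
yySWW ⇒ yyySWWW   [S → y S W]
yyySWWW ⇒ yyyySWWWW   [S → y S W]
yyyySWWWW ⇒ yyyylWWWW   [S → l]
yyyylWWWW ⇒ yyyyllWWW   [W → l]
yyyyllWWW ⇒ yyyylllWW   [W → l]
yyyylllWW ⇒ yyyyllllW   [W → l]
yyyyllllW ⇒ yyyylllllW   [W → l W]
yyyylllllW ⇒ yyyyllllll   [W → l]

S⇒ySW⇒yySWW⇒yyySWWW⇒yyyySWWWW⇒yyyylWWWW⇒yyyyllWWW⇒yyyylllWW⇒yyyyllllW⇒yyyylllllW⇒yyyyllllll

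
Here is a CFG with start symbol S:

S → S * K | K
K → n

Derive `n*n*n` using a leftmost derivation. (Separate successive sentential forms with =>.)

S => S*K   [S → S * K]
S*K => S*K*K   [S → S * K]
S*K*K => K*K*K   [S → K]
K*K*K => n*K*K   [K → n]
n*K*K => n*n*K   [K → n]
n*n*K => n*n*n   [K → n]

S => S*K => S*K*K => K*K*K => n*K*K => n*n*K => n*n*n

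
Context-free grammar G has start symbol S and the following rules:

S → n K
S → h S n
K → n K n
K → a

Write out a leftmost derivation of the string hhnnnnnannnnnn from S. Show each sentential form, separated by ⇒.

S⇒hSn⇒hhSnn⇒hhnKnn⇒hhnnKnnn⇒hhnnnKnnnn⇒hhnnnnKnnnnn⇒hhnnnnnKnnnnnn⇒hhnnnnnannnnnn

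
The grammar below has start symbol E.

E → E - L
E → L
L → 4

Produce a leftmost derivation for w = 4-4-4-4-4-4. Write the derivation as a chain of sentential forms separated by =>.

E=>E-L=>E-L-L=>E-L-L-L=>E-L-L-L-L=>E-L-L-L-L-L=>L-L-L-L-L-L=>4-L-L-L-L-L=>4-4-L-L-L-L=>4-4-4-L-L-L=>4-4-4-4-L-L=>4-4-4-4-4-L=>4-4-4-4-4-4

E => E-L   [E → E - L]
E-L => E-L-L   [E → E - L]
E-L-L => E-L-L-L   [E → E - L]
E-L-L-L => E-L-L-L-L   [E → E - L]
E-L-L-L-L => E-L-L-L-L-L   [E → E - L]
E-L-L-L-L-L => L-L-L-L-L-L   [E → L]
L-L-L-L-L-L => 4-L-L-L-L-L   [L → 4]
4-L-L-L-L-L => 4-4-L-L-L-L   [L → 4]
4-4-L-L-L-L => 4-4-4-L-L-L   [L → 4]
4-4-4-L-L-L => 4-4-4-4-L-L   [L → 4]
4-4-4-4-L-L => 4-4-4-4-4-L   [L → 4]
4-4-4-4-4-L => 4-4-4-4-4-4   [L → 4]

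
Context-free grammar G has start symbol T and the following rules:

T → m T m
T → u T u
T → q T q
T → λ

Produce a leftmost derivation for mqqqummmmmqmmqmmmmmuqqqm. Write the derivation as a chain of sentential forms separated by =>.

T=>mTm=>mqTqm=>mqqTqqm=>mqqqTqqqm=>mqqquTuqqqm=>mqqqumTmuqqqm=>mqqqummTmmuqqqm=>mqqqummmTmmmuqqqm=>mqqqummmmTmmmmuqqqm=>mqqqummmmmTmmmmmuqqqm=>mqqqummmmmqTqmmmmmuqqqm=>mqqqummmmmqmTmqmmmmmuqqqm=>mqqqummmmmqmmqmmmmmuqqqm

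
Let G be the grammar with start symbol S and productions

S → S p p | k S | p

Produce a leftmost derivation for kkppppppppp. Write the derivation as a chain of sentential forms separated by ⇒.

S⇒Spp⇒Spppp⇒Spppppp⇒kSpppppp⇒kSpppppppp⇒kkSpppppppp⇒kkppppppppp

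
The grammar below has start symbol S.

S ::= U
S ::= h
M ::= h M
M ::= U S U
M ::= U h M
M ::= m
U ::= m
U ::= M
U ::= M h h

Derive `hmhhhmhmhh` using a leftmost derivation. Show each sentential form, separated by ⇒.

S⇒U⇒Mhh⇒USUhh⇒MSUhh⇒USUSUhh⇒MhhSUSUhh⇒hMhhSUSUhh⇒hmhhSUSUhh⇒hmhhhUSUhh⇒hmhhhmSUhh⇒hmhhhmhUhh⇒hmhhhmhmhh

S ⇒ U   [S ::= U]
U ⇒ Mhh   [U ::= M h h]
Mhh ⇒ USUhh   [M ::= U S U]
USUhh ⇒ MSUhh   [U ::= M]
MSUhh ⇒ USUSUhh   [M ::= U S U]
USUSUhh ⇒ MhhSUSUhh   [U ::= M h h]
MhhSUSUhh ⇒ hMhhSUSUhh   [M ::= h M]
hMhhSUSUhh ⇒ hmhhSUSUhh   [M ::= m]
hmhhSUSUhh ⇒ hmhhhUSUhh   [S ::= h]
hmhhhUSUhh ⇒ hmhhhmSUhh   [U ::= m]
hmhhhmSUhh ⇒ hmhhhmhUhh   [S ::= h]
hmhhhmhUhh ⇒ hmhhhmhmhh   [U ::= m]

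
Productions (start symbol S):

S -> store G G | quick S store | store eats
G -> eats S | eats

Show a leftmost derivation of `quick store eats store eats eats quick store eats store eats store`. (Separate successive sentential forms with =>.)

S => quick S store   [S -> quick S store]
quick S store => quick store G G store   [S -> store G G]
quick store G G store => quick store eats S G store   [G -> eats S]
quick store eats S G store => quick store eats store G G G store   [S -> store G G]
quick store eats store G G G store => quick store eats store eats G G store   [G -> eats]
quick store eats store eats G G store => quick store eats store eats eats S G store   [G -> eats S]
quick store eats store eats eats S G store => quick store eats store eats eats quick S store G store   [S -> quick S store]
quick store eats store eats eats quick S store G store => quick store eats store eats eats quick store eats store G store   [S -> store eats]
quick store eats store eats eats quick store eats store G store => quick store eats store eats eats quick store eats store eats store   [G -> eats]

S => quick S store => quick store G G store => quick store eats S G store => quick store eats store G G G store => quick store eats store eats G G store => quick store eats store eats eats S G store => quick store eats store eats eats quick S store G store => quick store eats store eats eats quick store eats store G store => quick store eats store eats eats quick store eats store eats store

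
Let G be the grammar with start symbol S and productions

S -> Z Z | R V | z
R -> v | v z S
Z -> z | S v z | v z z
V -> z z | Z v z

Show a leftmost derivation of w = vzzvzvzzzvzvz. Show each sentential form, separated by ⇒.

S ⇒ ZZ   [S -> Z Z]
ZZ ⇒ vzzZ   [Z -> v z z]
vzzZ ⇒ vzzSvz   [Z -> S v z]
vzzSvz ⇒ vzzRVvz   [S -> R V]
vzzRVvz ⇒ vzzvzSVvz   [R -> v z S]
vzzvzSVvz ⇒ vzzvzRVVvz   [S -> R V]
vzzvzRVVvz ⇒ vzzvzvVVvz   [R -> v]
vzzvzvVVvz ⇒ vzzvzvzzVvz   [V -> z z]
vzzvzvzzVvz ⇒ vzzvzvzzZvzvz   [V -> Z v z]
vzzvzvzzZvzvz ⇒ vzzvzvzzzvzvz   [Z -> z]

S⇒ZZ⇒vzzZ⇒vzzSvz⇒vzzRVvz⇒vzzvzSVvz⇒vzzvzRVVvz⇒vzzvzvVVvz⇒vzzvzvzzVvz⇒vzzvzvzzZvzvz⇒vzzvzvzzzvzvz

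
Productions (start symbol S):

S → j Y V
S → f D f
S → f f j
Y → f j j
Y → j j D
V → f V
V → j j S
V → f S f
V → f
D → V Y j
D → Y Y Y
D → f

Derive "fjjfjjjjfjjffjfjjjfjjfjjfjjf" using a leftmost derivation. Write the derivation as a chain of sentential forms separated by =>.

S => fDf => fYYYf => fjjDYYf => fjjYYYYYf => fjjfjjYYYYf => fjjfjjjjDYYYf => fjjfjjjjVYjYYYf => fjjfjjjjfVYjYYYf => fjjfjjjjfjjSYjYYYf => fjjfjjjjfjjffjYjYYYf => fjjfjjjjfjjffjfjjjYYYf => fjjfjjjjfjjffjfjjjfjjYYf => fjjfjjjjfjjffjfjjjfjjfjjYf => fjjfjjjjfjjffjfjjjfjjfjjfjjf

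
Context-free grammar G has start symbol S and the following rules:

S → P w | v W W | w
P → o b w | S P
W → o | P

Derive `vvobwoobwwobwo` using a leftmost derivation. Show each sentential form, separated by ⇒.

S ⇒ vWW   [S → v W W]
vWW ⇒ vPW   [W → P]
vPW ⇒ vSPW   [P → S P]
vSPW ⇒ vPwPW   [S → P w]
vPwPW ⇒ vSPwPW   [P → S P]
vSPwPW ⇒ vvWWPwPW   [S → v W W]
vvWWPwPW ⇒ vvPWPwPW   [W → P]
vvPWPwPW ⇒ vvobwWPwPW   [P → o b w]
vvobwWPwPW ⇒ vvobwoPwPW   [W → o]
vvobwoPwPW ⇒ vvobwoobwwPW   [P → o b w]
vvobwoobwwPW ⇒ vvobwoobwwobwW   [P → o b w]
vvobwoobwwobwW ⇒ vvobwoobwwobwo   [W → o]

S ⇒ vWW ⇒ vPW ⇒ vSPW ⇒ vPwPW ⇒ vSPwPW ⇒ vvWWPwPW ⇒ vvPWPwPW ⇒ vvobwWPwPW ⇒ vvobwoPwPW ⇒ vvobwoobwwPW ⇒ vvobwoobwwobwW ⇒ vvobwoobwwobwo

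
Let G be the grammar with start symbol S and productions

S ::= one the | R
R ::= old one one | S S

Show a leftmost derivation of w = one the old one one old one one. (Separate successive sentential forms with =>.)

S => R => S S => one the S => one the R => one the S S => one the R S => one the old one one S => one the old one one R => one the old one one old one one

S => R   [S ::= R]
R => S S   [R ::= S S]
S S => one the S   [S ::= one the]
one the S => one the R   [S ::= R]
one the R => one the S S   [R ::= S S]
one the S S => one the R S   [S ::= R]
one the R S => one the old one one S   [R ::= old one one]
one the old one one S => one the old one one R   [S ::= R]
one the old one one R => one the old one one old one one   [R ::= old one one]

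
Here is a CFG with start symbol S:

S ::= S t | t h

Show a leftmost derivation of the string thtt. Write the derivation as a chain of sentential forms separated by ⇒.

S ⇒ St ⇒ Stt ⇒ thtt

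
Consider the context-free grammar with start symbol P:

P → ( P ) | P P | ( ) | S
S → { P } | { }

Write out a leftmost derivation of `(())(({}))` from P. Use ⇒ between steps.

P ⇒ PP   [P → P P]
PP ⇒ (P)P   [P → ( P )]
(P)P ⇒ (())P   [P → ( )]
(())P ⇒ (())(P)   [P → ( P )]
(())(P) ⇒ (())((P))   [P → ( P )]
(())((P)) ⇒ (())((S))   [P → S]
(())((S)) ⇒ (())(({}))   [S → { }]

P⇒PP⇒(P)P⇒(())P⇒(())(P)⇒(())((P))⇒(())((S))⇒(())(({}))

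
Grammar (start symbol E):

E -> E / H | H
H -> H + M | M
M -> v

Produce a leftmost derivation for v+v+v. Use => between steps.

E => H => H+M => H+M+M => M+M+M => v+M+M => v+v+M => v+v+v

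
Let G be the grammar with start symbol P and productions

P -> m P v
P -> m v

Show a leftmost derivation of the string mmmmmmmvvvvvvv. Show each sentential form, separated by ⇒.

P ⇒ mPv   [P -> m P v]
mPv ⇒ mmPvv   [P -> m P v]
mmPvv ⇒ mmmPvvv   [P -> m P v]
mmmPvvv ⇒ mmmmPvvvv   [P -> m P v]
mmmmPvvvv ⇒ mmmmmPvvvvv   [P -> m P v]
mmmmmPvvvvv ⇒ mmmmmmPvvvvvv   [P -> m P v]
mmmmmmPvvvvvv ⇒ mmmmmmmvvvvvvv   [P -> m v]

P ⇒ mPv ⇒ mmPvv ⇒ mmmPvvv ⇒ mmmmPvvvv ⇒ mmmmmPvvvvv ⇒ mmmmmmPvvvvvv ⇒ mmmmmmmvvvvvvv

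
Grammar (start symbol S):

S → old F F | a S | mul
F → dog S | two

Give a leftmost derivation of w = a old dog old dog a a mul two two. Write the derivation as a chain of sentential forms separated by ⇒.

S ⇒ a S ⇒ a old F F ⇒ a old dog S F ⇒ a old dog old F F F ⇒ a old dog old dog S F F ⇒ a old dog old dog a S F F ⇒ a old dog old dog a a S F F ⇒ a old dog old dog a a mul F F ⇒ a old dog old dog a a mul two F ⇒ a old dog old dog a a mul two two

S ⇒ a S   [S → a S]
a S ⇒ a old F F   [S → old F F]
a old F F ⇒ a old dog S F   [F → dog S]
a old dog S F ⇒ a old dog old F F F   [S → old F F]
a old dog old F F F ⇒ a old dog old dog S F F   [F → dog S]
a old dog old dog S F F ⇒ a old dog old dog a S F F   [S → a S]
a old dog old dog a S F F ⇒ a old dog old dog a a S F F   [S → a S]
a old dog old dog a a S F F ⇒ a old dog old dog a a mul F F   [S → mul]
a old dog old dog a a mul F F ⇒ a old dog old dog a a mul two F   [F → two]
a old dog old dog a a mul two F ⇒ a old dog old dog a a mul two two   [F → two]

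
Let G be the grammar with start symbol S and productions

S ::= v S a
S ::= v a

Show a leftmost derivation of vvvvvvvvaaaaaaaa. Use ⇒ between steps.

S ⇒ vSa   [S ::= v S a]
vSa ⇒ vvSaa   [S ::= v S a]
vvSaa ⇒ vvvSaaa   [S ::= v S a]
vvvSaaa ⇒ vvvvSaaaa   [S ::= v S a]
vvvvSaaaa ⇒ vvvvvSaaaaa   [S ::= v S a]
vvvvvSaaaaa ⇒ vvvvvvSaaaaaa   [S ::= v S a]
vvvvvvSaaaaaa ⇒ vvvvvvvSaaaaaaa   [S ::= v S a]
vvvvvvvSaaaaaaa ⇒ vvvvvvvvaaaaaaaa   [S ::= v a]

S⇒vSa⇒vvSaa⇒vvvSaaa⇒vvvvSaaaa⇒vvvvvSaaaaa⇒vvvvvvSaaaaaa⇒vvvvvvvSaaaaaaa⇒vvvvvvvvaaaaaaaa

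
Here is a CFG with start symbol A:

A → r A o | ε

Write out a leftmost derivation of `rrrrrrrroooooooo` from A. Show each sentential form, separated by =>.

A => rAo   [A → r A o]
rAo => rrAoo   [A → r A o]
rrAoo => rrrAooo   [A → r A o]
rrrAooo => rrrrAoooo   [A → r A o]
rrrrAoooo => rrrrrAooooo   [A → r A o]
rrrrrAooooo => rrrrrrAoooooo   [A → r A o]
rrrrrrAoooooo => rrrrrrrAooooooo   [A → r A o]
rrrrrrrAooooooo => rrrrrrrrAoooooooo   [A → r A o]
rrrrrrrrAoooooooo => rrrrrrrroooooooo   [A → ε]

A => rAo => rrAoo => rrrAooo => rrrrAoooo => rrrrrAooooo => rrrrrrAoooooo => rrrrrrrAooooooo => rrrrrrrrAoooooooo => rrrrrrrroooooooo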